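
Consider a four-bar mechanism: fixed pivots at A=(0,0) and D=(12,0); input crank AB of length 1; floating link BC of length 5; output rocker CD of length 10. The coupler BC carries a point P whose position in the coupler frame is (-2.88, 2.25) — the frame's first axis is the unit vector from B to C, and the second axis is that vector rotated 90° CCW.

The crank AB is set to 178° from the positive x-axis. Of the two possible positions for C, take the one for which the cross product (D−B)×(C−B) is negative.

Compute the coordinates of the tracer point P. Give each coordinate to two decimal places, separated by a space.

A=(0,0), D=(12.00,0)
B = A + 1.00·(cos178°, sin178°) = (-0.9994, 0.0349)
|BD| = 12.9994
circle(B,5.00) ∩ circle(D,10.00): a=3.6150, h=3.4543
  candidates: C₊=(2.6248,3.4794) cross=44.903; C₋=(2.6063,-3.4291) cross=-44.903
  mode - wants cross < 0 → take C=(2.6063,-3.4291) (cross=-44.903)
ex = (C−B)/|BC| = (0.7211,-0.6928); ey = (0.6928,0.7211)
P = B + -2.88·ex + 2.25·ey = (-1.5175,3.6527)

-1.52 3.65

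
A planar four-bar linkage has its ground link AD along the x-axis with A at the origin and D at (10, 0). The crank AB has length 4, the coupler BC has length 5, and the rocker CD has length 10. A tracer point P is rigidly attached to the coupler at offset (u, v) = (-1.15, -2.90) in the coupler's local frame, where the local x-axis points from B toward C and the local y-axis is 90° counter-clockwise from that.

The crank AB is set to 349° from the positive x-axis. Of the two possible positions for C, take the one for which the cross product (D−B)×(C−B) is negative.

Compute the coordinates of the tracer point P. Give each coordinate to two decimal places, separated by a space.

A=(0,0), D=(10.00,0)
B = A + 4.00·(cos349°, sin349°) = (3.9265, -0.7632)
|BD| = 6.1213
circle(B,5.00) ∩ circle(D,10.00): a=-3.0656, h=3.9500
  candidates: C₊=(0.3924,2.7737) cross=24.179; C₋=(1.3774,-5.0646) cross=-24.179
  mode - wants cross < 0 → take C=(1.3774,-5.0646) (cross=-24.179)
ex = (C−B)/|BC| = (-0.5098,-0.8603); ey = (0.8603,-0.5098)
P = B + -1.15·ex + -2.90·ey = (2.0180,1.7046)

2.02 1.70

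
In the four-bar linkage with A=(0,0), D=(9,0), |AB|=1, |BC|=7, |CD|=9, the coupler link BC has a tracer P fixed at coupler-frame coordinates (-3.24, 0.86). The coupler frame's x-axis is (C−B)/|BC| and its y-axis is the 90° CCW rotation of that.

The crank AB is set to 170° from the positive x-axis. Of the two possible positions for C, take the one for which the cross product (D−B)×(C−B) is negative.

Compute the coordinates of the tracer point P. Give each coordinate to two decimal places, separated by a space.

-1.75 3.44

A=(0,0), D=(9.00,0)
B = A + 1.00·(cos170°, sin170°) = (-0.9848, 0.1736)
|BD| = 9.9863
circle(B,7.00) ∩ circle(D,9.00): a=3.3910, h=6.1238
  candidates: C₊=(2.5121,6.2376) cross=61.155; C₋=(2.2992,-6.0082) cross=-61.155
  mode - wants cross < 0 → take C=(2.2992,-6.0082) (cross=-61.155)
ex = (C−B)/|BC| = (0.4691,-0.8831); ey = (0.8831,0.4691)
P = B + -3.24·ex + 0.86·ey = (-1.7453,3.4384)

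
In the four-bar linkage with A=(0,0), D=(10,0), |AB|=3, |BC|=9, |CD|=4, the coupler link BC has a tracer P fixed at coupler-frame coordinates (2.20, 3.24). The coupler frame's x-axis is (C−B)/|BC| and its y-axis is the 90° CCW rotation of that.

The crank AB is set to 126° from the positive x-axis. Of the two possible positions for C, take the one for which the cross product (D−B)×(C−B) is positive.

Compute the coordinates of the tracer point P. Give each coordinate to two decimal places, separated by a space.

0.27 5.77

A=(0,0), D=(10.00,0)
B = A + 3.00·(cos126°, sin126°) = (-1.7634, 2.4271)
|BD| = 12.0111
circle(B,9.00) ∩ circle(D,4.00): a=8.7114, h=2.2609
  candidates: C₊=(7.2252,2.8810) cross=27.156; C₋=(6.3115,-1.5475) cross=-27.156
  mode + wants cross > 0 → take C=(7.2252,2.8810) (cross=27.156)
ex = (C−B)/|BC| = (0.9987,0.0504); ey = (-0.0504,0.9987)
P = B + 2.20·ex + 3.24·ey = (0.2704,5.7739)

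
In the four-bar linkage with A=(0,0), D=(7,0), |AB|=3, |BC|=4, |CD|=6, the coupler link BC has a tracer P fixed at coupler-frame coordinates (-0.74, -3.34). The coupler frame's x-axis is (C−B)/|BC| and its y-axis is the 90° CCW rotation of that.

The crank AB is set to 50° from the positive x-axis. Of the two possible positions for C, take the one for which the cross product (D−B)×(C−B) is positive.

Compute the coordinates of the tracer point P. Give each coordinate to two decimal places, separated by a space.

4.07 -0.37

A=(0,0), D=(7.00,0)
B = A + 3.00·(cos50°, sin50°) = (1.9284, 2.2981)
|BD| = 5.5680
circle(B,4.00) ∩ circle(D,6.00): a=0.9880, h=3.8761
  candidates: C₊=(4.4281,5.4208) cross=21.582; C₋=(1.2285,-1.6402) cross=-21.582
  mode + wants cross > 0 → take C=(4.4281,5.4208) (cross=21.582)
ex = (C−B)/|BC| = (0.6249,0.7807); ey = (-0.7807,0.6249)
P = B + -0.74·ex + -3.34·ey = (4.0734,-0.3669)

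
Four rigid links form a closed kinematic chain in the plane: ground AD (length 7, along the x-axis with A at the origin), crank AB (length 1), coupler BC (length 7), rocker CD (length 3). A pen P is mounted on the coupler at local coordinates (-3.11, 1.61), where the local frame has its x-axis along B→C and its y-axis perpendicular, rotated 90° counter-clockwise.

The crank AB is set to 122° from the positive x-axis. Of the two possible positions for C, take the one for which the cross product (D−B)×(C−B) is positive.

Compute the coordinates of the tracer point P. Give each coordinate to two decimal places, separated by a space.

-3.97 1.48

A=(0,0), D=(7.00,0)
B = A + 1.00·(cos122°, sin122°) = (-0.5299, 0.8480)
|BD| = 7.5775
circle(B,7.00) ∩ circle(D,3.00): a=6.4281, h=2.7711
  candidates: C₊=(6.1680,2.8823) cross=20.998; C₋=(5.5477,-2.6250) cross=-20.998
  mode + wants cross > 0 → take C=(6.1680,2.8823) (cross=20.998)
ex = (C−B)/|BC| = (0.9568,0.2906); ey = (-0.2906,0.9568)
P = B + -3.11·ex + 1.61·ey = (-3.9736,1.4848)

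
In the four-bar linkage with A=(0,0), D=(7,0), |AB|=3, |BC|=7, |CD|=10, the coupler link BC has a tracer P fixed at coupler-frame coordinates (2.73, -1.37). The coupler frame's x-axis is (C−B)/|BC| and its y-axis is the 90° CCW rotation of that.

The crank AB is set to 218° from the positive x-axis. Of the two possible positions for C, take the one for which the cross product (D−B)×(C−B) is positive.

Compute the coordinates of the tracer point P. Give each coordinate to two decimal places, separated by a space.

-0.70 0.72

A=(0,0), D=(7.00,0)
B = A + 3.00·(cos218°, sin218°) = (-2.3640, -1.8470)
|BD| = 9.5444
circle(B,7.00) ∩ circle(D,10.00): a=2.1005, h=6.6774
  candidates: C₊=(-1.5954,5.1107) cross=63.732; C₋=(0.9889,-7.9917) cross=-63.732
  mode + wants cross > 0 → take C=(-1.5954,5.1107) (cross=63.732)
ex = (C−B)/|BC| = (0.1098,0.9940); ey = (-0.9940,0.1098)
P = B + 2.73·ex + -1.37·ey = (-0.7025,0.7161)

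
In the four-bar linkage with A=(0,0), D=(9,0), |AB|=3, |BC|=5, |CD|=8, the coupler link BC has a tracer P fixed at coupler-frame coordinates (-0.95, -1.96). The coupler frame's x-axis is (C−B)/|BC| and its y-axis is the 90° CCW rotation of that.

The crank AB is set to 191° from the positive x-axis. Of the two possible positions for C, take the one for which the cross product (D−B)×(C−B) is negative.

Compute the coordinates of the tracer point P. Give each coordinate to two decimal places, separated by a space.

-4.68 -1.89

A=(0,0), D=(9.00,0)
B = A + 3.00·(cos191°, sin191°) = (-2.9449, -0.5724)
|BD| = 11.9586
circle(B,5.00) ∩ circle(D,8.00): a=4.3487, h=2.4676
  candidates: C₊=(1.2807,2.1005) cross=29.509; C₋=(1.5169,-2.8290) cross=-29.509
  mode - wants cross < 0 → take C=(1.5169,-2.8290) (cross=-29.509)
ex = (C−B)/|BC| = (0.8924,-0.4513); ey = (0.4513,0.8924)
P = B + -0.95·ex + -1.96·ey = (-4.6772,-1.8927)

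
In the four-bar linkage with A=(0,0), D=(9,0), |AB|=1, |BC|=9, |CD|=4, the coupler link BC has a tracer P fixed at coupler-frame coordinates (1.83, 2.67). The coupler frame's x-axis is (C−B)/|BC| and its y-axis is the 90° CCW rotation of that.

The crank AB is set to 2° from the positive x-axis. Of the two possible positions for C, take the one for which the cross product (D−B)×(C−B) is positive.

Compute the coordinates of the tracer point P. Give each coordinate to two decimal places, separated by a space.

1.47 3.24

A=(0,0), D=(9.00,0)
B = A + 1.00·(cos2°, sin2°) = (0.9994, 0.0349)
|BD| = 8.0007
circle(B,9.00) ∩ circle(D,4.00): a=8.0625, h=3.9995
  candidates: C₊=(9.0793,3.9992) cross=31.999; C₋=(9.0444,-3.9998) cross=-31.999
  mode + wants cross > 0 → take C=(9.0793,3.9992) (cross=31.999)
ex = (C−B)/|BC| = (0.8978,0.4405); ey = (-0.4405,0.8978)
P = B + 1.83·ex + 2.67·ey = (1.4662,3.2380)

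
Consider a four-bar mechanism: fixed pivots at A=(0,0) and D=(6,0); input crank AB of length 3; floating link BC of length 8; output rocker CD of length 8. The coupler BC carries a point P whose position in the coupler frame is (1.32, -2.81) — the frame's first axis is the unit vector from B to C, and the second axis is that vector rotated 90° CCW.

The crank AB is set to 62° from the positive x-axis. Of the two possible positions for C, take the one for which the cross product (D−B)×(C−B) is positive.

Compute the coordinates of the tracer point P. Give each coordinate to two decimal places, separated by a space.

A=(0,0), D=(6.00,0)
B = A + 3.00·(cos62°, sin62°) = (1.4084, 2.6488)
|BD| = 5.3009
circle(B,8.00) ∩ circle(D,8.00): a=2.6504, h=7.5482
  candidates: C₊=(7.4761,7.8627) cross=40.012; C₋=(-0.0676,-5.2138) cross=-40.012
  mode + wants cross > 0 → take C=(7.4761,7.8627) (cross=40.012)
ex = (C−B)/|BC| = (0.7585,0.6517); ey = (-0.6517,0.7585)
P = B + 1.32·ex + -2.81·ey = (4.2409,1.3779)

4.24 1.38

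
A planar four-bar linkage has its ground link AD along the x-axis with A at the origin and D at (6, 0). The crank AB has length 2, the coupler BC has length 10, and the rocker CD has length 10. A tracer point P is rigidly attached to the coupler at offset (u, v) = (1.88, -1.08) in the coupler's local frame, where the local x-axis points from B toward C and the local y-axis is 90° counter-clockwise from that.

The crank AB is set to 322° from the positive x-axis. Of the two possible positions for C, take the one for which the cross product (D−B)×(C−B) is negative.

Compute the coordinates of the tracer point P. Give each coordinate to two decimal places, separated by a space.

A=(0,0), D=(6.00,0)
B = A + 2.00·(cos322°, sin322°) = (1.5760, -1.2313)
|BD| = 4.5921
circle(B,10.00) ∩ circle(D,10.00): a=2.2961, h=9.7328
  candidates: C₊=(1.1783,8.7608) cross=44.695; C₋=(6.3977,-9.9921) cross=-44.695
  mode - wants cross < 0 → take C=(6.3977,-9.9921) (cross=-44.695)
ex = (C−B)/|BC| = (0.4822,-0.8761); ey = (0.8761,0.4822)
P = B + 1.88·ex + -1.08·ey = (1.5363,-3.3991)

1.54 -3.40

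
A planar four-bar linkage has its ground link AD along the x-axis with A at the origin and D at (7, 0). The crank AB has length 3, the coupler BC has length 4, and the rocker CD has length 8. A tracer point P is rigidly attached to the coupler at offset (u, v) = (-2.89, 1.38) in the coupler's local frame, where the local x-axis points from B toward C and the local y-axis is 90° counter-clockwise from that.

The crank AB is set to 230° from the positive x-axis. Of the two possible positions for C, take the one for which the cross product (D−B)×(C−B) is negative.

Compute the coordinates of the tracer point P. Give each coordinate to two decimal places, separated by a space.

A=(0,0), D=(7.00,0)
B = A + 3.00·(cos230°, sin230°) = (-1.9284, -2.2981)
|BD| = 9.2194
circle(B,4.00) ∩ circle(D,8.00): a=2.0065, h=3.4604
  candidates: C₊=(-0.8478,1.5531) cross=31.902; C₋=(0.8774,-5.1491) cross=-31.902
  mode - wants cross < 0 → take C=(0.8774,-5.1491) (cross=-31.902)
ex = (C−B)/|BC| = (0.7014,-0.7127); ey = (0.7127,0.7014)
P = B + -2.89·ex + 1.38·ey = (-2.9719,0.7297)

-2.97 0.73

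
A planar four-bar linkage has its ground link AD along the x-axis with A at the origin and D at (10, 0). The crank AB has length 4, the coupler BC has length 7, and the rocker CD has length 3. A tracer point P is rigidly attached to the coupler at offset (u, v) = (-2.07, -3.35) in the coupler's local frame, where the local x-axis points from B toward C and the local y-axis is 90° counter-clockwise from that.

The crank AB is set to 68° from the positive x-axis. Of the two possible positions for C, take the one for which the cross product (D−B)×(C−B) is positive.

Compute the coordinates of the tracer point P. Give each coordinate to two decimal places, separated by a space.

-1.10 0.75

A=(0,0), D=(10.00,0)
B = A + 4.00·(cos68°, sin68°) = (1.4984, 3.7087)
|BD| = 9.2753
circle(B,7.00) ∩ circle(D,3.00): a=6.7939, h=1.6860
  candidates: C₊=(8.3998,2.5376) cross=15.638; C₋=(7.0514,-0.5532) cross=-15.638
  mode + wants cross > 0 → take C=(8.3998,2.5376) (cross=15.638)
ex = (C−B)/|BC| = (0.9859,-0.1673); ey = (0.1673,0.9859)
P = B + -2.07·ex + -3.35·ey = (-1.1029,0.7523)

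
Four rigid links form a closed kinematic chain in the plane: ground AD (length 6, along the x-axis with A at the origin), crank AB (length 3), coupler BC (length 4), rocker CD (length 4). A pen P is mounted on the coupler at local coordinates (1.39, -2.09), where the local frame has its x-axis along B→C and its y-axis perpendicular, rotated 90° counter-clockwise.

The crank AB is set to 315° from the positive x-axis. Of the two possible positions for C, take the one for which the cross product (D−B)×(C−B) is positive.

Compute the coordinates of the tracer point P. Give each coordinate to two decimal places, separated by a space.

A=(0,0), D=(6.00,0)
B = A + 3.00·(cos315°, sin315°) = (2.1213, -2.1213)
|BD| = 4.4209
circle(B,4.00) ∩ circle(D,4.00): a=2.2104, h=3.3338
  candidates: C₊=(2.4610,1.8642) cross=14.738; C₋=(5.6603,-3.9856) cross=-14.738
  mode + wants cross > 0 → take C=(2.4610,1.8642) (cross=14.738)
ex = (C−B)/|BC| = (0.0849,0.9964); ey = (-0.9964,0.0849)
P = B + 1.39·ex + -2.09·ey = (4.3218,-0.9138)

4.32 -0.91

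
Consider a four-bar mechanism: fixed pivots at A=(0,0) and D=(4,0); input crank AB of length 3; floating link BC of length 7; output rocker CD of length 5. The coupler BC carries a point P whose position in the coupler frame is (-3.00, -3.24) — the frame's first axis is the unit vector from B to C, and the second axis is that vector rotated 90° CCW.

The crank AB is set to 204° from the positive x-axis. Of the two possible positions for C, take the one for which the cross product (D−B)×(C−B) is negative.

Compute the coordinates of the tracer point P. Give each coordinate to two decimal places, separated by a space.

A=(0,0), D=(4.00,0)
B = A + 3.00·(cos204°, sin204°) = (-2.7406, -1.2202)
|BD| = 6.8502
circle(B,7.00) ∩ circle(D,5.00): a=5.1769, h=4.7117
  candidates: C₊=(1.5142,4.3383) cross=32.276; C₋=(3.1927,-4.9344) cross=-32.276
  mode - wants cross < 0 → take C=(3.1927,-4.9344) (cross=-32.276)
ex = (C−B)/|BC| = (0.8476,-0.5306); ey = (0.5306,0.8476)
P = B + -3.00·ex + -3.24·ey = (-7.0026,-2.3747)

-7.00 -2.37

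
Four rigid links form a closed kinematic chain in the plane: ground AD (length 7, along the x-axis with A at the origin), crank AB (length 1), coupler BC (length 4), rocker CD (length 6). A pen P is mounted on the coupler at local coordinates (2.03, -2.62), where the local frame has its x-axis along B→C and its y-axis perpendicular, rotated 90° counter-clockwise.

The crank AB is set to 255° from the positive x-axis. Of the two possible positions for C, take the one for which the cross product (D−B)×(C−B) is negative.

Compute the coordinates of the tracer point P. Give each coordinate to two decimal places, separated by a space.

-0.81 -4.23

A=(0,0), D=(7.00,0)
B = A + 1.00·(cos255°, sin255°) = (-0.2588, -0.9659)
|BD| = 7.3228
circle(B,4.00) ∩ circle(D,6.00): a=2.2958, h=3.2756
  candidates: C₊=(1.5849,2.5838) cross=23.986; C₋=(2.4490,-3.9100) cross=-23.986
  mode - wants cross < 0 → take C=(2.4490,-3.9100) (cross=-23.986)
ex = (C−B)/|BC| = (0.6770,-0.7360); ey = (0.7360,0.6770)
P = B + 2.03·ex + -2.62·ey = (-0.8130,-4.2337)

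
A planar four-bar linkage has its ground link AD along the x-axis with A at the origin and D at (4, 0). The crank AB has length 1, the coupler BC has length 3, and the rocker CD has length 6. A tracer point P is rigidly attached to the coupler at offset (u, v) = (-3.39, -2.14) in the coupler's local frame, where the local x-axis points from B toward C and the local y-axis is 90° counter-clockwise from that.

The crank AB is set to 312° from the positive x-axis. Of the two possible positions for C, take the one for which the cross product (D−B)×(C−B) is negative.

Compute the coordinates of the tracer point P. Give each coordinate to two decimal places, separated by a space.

0.93 3.26

A=(0,0), D=(4.00,0)
B = A + 1.00·(cos312°, sin312°) = (0.6691, -0.7431)
|BD| = 3.4128
circle(B,3.00) ∩ circle(D,6.00): a=-2.2494, h=1.9850
  candidates: C₊=(-1.9585,0.7045) cross=6.774; C₋=(-1.0940,-3.1704) cross=-6.774
  mode - wants cross < 0 → take C=(-1.0940,-3.1704) (cross=-6.774)
ex = (C−B)/|BC| = (-0.5877,-0.8091); ey = (0.8091,-0.5877)
P = B + -3.39·ex + -2.14·ey = (0.9301,3.2573)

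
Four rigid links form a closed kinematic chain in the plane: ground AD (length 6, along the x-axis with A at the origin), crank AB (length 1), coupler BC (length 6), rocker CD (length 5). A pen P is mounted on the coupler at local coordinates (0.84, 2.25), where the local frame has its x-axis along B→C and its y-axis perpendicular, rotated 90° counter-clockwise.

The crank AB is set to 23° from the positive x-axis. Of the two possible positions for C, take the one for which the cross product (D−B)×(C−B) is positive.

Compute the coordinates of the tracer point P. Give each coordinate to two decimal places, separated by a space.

A=(0,0), D=(6.00,0)
B = A + 1.00·(cos23°, sin23°) = (0.9205, 0.3907)
|BD| = 5.0945
circle(B,6.00) ∩ circle(D,5.00): a=3.6268, h=4.7797
  candidates: C₊=(4.9033,4.8782) cross=24.350; C₋=(4.1701,-4.6531) cross=-24.350
  mode + wants cross > 0 → take C=(4.9033,4.8782) (cross=24.350)
ex = (C−B)/|BC| = (0.6638,0.7479); ey = (-0.7479,0.6638)
P = B + 0.84·ex + 2.25·ey = (-0.2047,2.5125)

-0.20 2.51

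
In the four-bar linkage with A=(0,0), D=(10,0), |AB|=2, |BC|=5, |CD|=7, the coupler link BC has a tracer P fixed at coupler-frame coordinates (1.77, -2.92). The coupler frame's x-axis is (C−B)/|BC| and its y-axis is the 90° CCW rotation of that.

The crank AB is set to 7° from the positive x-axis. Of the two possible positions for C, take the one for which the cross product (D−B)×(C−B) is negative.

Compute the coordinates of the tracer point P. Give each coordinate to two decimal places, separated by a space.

A=(0,0), D=(10.00,0)
B = A + 2.00·(cos7°, sin7°) = (1.9851, 0.2437)
|BD| = 8.0186
circle(B,5.00) ∩ circle(D,7.00): a=2.5128, h=4.3227
  candidates: C₊=(4.6281,4.4881) cross=34.662; C₋=(4.3653,-4.1534) cross=-34.662
  mode - wants cross < 0 → take C=(4.3653,-4.1534) (cross=-34.662)
ex = (C−B)/|BC| = (0.4760,-0.8794); ey = (0.8794,0.4760)
P = B + 1.77·ex + -2.92·ey = (0.2598,-2.7029)

0.26 -2.70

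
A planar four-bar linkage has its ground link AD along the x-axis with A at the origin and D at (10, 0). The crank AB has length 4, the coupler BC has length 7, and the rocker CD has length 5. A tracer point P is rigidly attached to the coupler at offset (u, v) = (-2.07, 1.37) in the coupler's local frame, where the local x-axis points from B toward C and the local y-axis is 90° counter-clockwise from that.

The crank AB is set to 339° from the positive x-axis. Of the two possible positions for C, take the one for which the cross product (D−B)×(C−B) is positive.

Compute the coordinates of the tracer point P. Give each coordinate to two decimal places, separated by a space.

1.45 -2.40

A=(0,0), D=(10.00,0)
B = A + 4.00·(cos339°, sin339°) = (3.7343, -1.4335)
|BD| = 6.4276
circle(B,7.00) ∩ circle(D,5.00): a=5.0807, h=4.8152
  candidates: C₊=(7.6132,4.3935) cross=30.950; C₋=(9.7610,-4.9943) cross=-30.950
  mode + wants cross > 0 → take C=(7.6132,4.3935) (cross=30.950)
ex = (C−B)/|BC| = (0.5541,0.8324); ey = (-0.8324,0.5541)
P = B + -2.07·ex + 1.37·ey = (1.4468,-2.3974)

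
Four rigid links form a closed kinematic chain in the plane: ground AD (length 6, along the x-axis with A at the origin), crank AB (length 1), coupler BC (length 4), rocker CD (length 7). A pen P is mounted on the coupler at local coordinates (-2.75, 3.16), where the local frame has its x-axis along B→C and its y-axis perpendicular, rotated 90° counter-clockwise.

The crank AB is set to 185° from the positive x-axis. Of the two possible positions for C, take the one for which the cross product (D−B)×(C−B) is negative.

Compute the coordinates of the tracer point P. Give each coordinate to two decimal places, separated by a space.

A=(0,0), D=(6.00,0)
B = A + 1.00·(cos185°, sin185°) = (-0.9962, -0.0872)
|BD| = 6.9967
circle(B,4.00) ∩ circle(D,7.00): a=1.1401, h=3.8341
  candidates: C₊=(0.0961,3.7608) cross=26.826; C₋=(0.1916,-3.9067) cross=-26.826
  mode - wants cross < 0 → take C=(0.1916,-3.9067) (cross=-26.826)
ex = (C−B)/|BC| = (0.2969,-0.9549); ey = (0.9549,0.2969)
P = B + -2.75·ex + 3.16·ey = (1.2047,3.4772)

1.20 3.48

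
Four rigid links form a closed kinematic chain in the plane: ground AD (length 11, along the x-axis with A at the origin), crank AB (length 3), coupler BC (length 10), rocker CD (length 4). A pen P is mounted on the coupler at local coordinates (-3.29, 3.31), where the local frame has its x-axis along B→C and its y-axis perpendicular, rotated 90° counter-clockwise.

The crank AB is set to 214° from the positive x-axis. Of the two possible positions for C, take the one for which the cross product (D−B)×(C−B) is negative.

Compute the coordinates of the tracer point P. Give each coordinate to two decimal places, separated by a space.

-5.68 1.72

A=(0,0), D=(11.00,0)
B = A + 3.00·(cos214°, sin214°) = (-2.4871, -1.6776)
|BD| = 13.5910
circle(B,10.00) ∩ circle(D,4.00): a=9.8858, h=1.5070
  candidates: C₊=(7.1371,1.0381) cross=20.482; C₋=(7.5091,-1.9528) cross=-20.482
  mode - wants cross < 0 → take C=(7.5091,-1.9528) (cross=-20.482)
ex = (C−B)/|BC| = (0.9996,-0.0275); ey = (0.0275,0.9996)
P = B + -3.29·ex + 3.31·ey = (-5.6848,1.7217)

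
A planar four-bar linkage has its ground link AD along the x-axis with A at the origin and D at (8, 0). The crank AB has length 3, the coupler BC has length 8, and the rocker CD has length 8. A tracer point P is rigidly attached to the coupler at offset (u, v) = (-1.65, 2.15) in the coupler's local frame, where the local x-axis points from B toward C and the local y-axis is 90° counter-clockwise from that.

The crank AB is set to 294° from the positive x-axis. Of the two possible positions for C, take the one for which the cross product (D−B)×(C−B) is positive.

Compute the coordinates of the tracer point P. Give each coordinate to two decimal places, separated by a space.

-1.07 -4.19

A=(0,0), D=(8.00,0)
B = A + 3.00·(cos294°, sin294°) = (1.2202, -2.7406)
|BD| = 7.3128
circle(B,8.00) ∩ circle(D,8.00): a=3.6564, h=7.1155
  candidates: C₊=(1.9434,5.2266) cross=52.034; C₋=(7.2768,-7.9672) cross=-52.034
  mode + wants cross > 0 → take C=(1.9434,5.2266) (cross=52.034)
ex = (C−B)/|BC| = (0.0904,0.9959); ey = (-0.9959,0.0904)
P = B + -1.65·ex + 2.15·ey = (-1.0701,-4.1895)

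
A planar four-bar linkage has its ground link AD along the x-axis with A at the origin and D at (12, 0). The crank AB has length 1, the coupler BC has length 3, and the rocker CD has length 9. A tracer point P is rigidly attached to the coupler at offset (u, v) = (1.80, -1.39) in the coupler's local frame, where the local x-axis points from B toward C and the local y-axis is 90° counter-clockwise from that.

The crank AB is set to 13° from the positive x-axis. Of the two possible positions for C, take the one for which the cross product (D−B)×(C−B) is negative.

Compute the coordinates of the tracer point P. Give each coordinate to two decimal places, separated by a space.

A=(0,0), D=(12.00,0)
B = A + 1.00·(cos13°, sin13°) = (0.9744, 0.2250)
|BD| = 11.0279
circle(B,3.00) ∩ circle(D,9.00): a=2.2495, h=1.9849
  candidates: C₊=(3.2639,2.1635) cross=21.889; C₋=(3.1829,-1.8054) cross=-21.889
  mode - wants cross < 0 → take C=(3.1829,-1.8054) (cross=-21.889)
ex = (C−B)/|BC| = (0.7362,-0.6768); ey = (0.6768,0.7362)
P = B + 1.80·ex + -1.39·ey = (1.3588,-2.0165)

1.36 -2.02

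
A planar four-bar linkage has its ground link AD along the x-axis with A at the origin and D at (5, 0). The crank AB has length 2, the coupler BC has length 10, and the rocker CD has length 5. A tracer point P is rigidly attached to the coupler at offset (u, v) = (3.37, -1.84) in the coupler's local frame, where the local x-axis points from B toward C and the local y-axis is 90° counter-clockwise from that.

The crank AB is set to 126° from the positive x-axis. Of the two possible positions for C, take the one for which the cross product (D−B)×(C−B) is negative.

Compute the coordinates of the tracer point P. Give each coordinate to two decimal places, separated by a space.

0.25 -1.95

A=(0,0), D=(5.00,0)
B = A + 2.00·(cos126°, sin126°) = (-1.1756, 1.6180)
|BD| = 6.3840
circle(B,10.00) ∩ circle(D,5.00): a=9.0661, h=4.2198
  candidates: C₊=(8.6640,3.4023) cross=26.939; C₋=(6.5249,-4.7618) cross=-26.939
  mode - wants cross < 0 → take C=(6.5249,-4.7618) (cross=-26.939)
ex = (C−B)/|BC| = (0.7701,-0.6380); ey = (0.6380,0.7701)
P = B + 3.37·ex + -1.84·ey = (0.2456,-1.9489)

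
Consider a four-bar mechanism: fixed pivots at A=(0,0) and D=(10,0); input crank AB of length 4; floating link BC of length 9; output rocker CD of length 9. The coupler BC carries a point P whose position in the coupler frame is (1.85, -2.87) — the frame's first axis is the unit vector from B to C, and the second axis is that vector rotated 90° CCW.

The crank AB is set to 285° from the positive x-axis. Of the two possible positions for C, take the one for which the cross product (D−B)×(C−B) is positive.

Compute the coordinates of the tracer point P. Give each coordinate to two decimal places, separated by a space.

A=(0,0), D=(10.00,0)
B = A + 4.00·(cos285°, sin285°) = (1.0353, -3.8637)
|BD| = 9.7619
circle(B,9.00) ∩ circle(D,9.00): a=4.8809, h=7.5615
  candidates: C₊=(2.5248,5.0122) cross=73.815; C₋=(8.5104,-8.8759) cross=-73.815
  mode + wants cross > 0 → take C=(2.5248,5.0122) (cross=73.815)
ex = (C−B)/|BC| = (0.1655,0.9862); ey = (-0.9862,0.1655)
P = B + 1.85·ex + -2.87·ey = (4.1719,-2.5142)

4.17 -2.51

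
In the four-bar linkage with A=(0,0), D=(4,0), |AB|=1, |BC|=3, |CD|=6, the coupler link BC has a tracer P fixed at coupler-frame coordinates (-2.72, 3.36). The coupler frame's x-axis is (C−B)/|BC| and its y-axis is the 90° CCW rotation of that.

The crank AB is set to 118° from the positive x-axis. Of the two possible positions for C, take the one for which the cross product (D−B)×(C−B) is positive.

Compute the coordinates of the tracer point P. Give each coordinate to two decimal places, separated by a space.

-3.73 -1.95

A=(0,0), D=(4.00,0)
B = A + 1.00·(cos118°, sin118°) = (-0.4695, 0.8829)
|BD| = 4.5559
circle(B,3.00) ∩ circle(D,6.00): a=-0.6853, h=2.9207
  candidates: C₊=(-0.5757,3.8811) cross=13.306; C₋=(-1.7078,-1.8495) cross=-13.306
  mode + wants cross > 0 → take C=(-0.5757,3.8811) (cross=13.306)
ex = (C−B)/|BC| = (-0.0354,0.9994); ey = (-0.9994,-0.0354)
P = B + -2.72·ex + 3.36·ey = (-3.7310,-1.9544)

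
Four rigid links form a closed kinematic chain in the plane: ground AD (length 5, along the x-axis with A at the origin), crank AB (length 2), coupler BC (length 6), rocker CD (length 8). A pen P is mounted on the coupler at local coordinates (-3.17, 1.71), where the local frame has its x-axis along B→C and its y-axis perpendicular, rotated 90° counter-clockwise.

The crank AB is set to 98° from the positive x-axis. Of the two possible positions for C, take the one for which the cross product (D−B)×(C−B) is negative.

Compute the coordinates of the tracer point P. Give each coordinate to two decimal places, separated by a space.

A=(0,0), D=(5.00,0)
B = A + 2.00·(cos98°, sin98°) = (-0.2783, 1.9805)
|BD| = 5.6377
circle(B,6.00) ∩ circle(D,8.00): a=0.3356, h=5.9906
  candidates: C₊=(2.1403,7.4714) cross=33.773; C₋=(-2.0687,-3.7461) cross=-33.773
  mode - wants cross < 0 → take C=(-2.0687,-3.7461) (cross=-33.773)
ex = (C−B)/|BC| = (-0.2984,-0.9544); ey = (0.9544,-0.2984)
P = B + -3.17·ex + 1.71·ey = (2.2997,4.4959)

2.30 4.50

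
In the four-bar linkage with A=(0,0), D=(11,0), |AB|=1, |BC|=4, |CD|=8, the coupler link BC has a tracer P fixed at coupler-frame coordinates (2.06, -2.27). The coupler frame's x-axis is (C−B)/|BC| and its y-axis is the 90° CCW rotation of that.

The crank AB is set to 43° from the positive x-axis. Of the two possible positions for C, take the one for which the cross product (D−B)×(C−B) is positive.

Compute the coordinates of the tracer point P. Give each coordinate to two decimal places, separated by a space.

A=(0,0), D=(11.00,0)
B = A + 1.00·(cos43°, sin43°) = (0.7314, 0.6820)
|BD| = 10.2913
circle(B,4.00) ∩ circle(D,8.00): a=2.8136, h=2.8432
  candidates: C₊=(3.7271,3.3325) cross=29.260; C₋=(3.3503,-2.3414) cross=-29.260
  mode + wants cross > 0 → take C=(3.7271,3.3325) (cross=29.260)
ex = (C−B)/|BC| = (0.7489,0.6626); ey = (-0.6626,0.7489)
P = B + 2.06·ex + -2.27·ey = (3.7784,0.3469)

3.78 0.35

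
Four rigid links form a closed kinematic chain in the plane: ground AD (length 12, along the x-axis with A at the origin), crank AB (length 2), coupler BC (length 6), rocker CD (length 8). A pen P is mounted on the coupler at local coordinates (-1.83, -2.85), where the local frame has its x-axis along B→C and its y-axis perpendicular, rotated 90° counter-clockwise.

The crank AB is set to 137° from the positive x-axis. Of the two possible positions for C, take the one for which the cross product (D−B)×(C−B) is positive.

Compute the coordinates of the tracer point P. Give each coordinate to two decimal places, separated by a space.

A=(0,0), D=(12.00,0)
B = A + 2.00·(cos137°, sin137°) = (-1.4627, 1.3640)
|BD| = 13.5316
circle(B,6.00) ∩ circle(D,8.00): a=5.7312, h=1.7758
  candidates: C₊=(4.4183,2.5530) cross=24.029; C₋=(4.0603,-0.9804) cross=-24.029
  mode + wants cross > 0 → take C=(4.4183,2.5530) (cross=24.029)
ex = (C−B)/|BC| = (0.9802,0.1982); ey = (-0.1982,0.9802)
P = B + -1.83·ex + -2.85·ey = (-2.6916,-1.7921)

-2.69 -1.79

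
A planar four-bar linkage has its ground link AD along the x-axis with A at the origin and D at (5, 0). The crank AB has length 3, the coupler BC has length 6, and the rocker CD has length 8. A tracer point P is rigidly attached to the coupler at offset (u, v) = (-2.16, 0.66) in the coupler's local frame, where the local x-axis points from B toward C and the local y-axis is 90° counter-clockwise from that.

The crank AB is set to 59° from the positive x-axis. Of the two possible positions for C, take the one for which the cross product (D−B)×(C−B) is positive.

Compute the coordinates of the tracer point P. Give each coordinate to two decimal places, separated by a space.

0.00 0.92

A=(0,0), D=(5.00,0)
B = A + 3.00·(cos59°, sin59°) = (1.5451, 2.5715)
|BD| = 4.3068
circle(B,6.00) ∩ circle(D,8.00): a=-1.0972, h=5.8988
  candidates: C₊=(4.1870,7.9586) cross=25.405; C₋=(-2.8571,-1.5053) cross=-25.405
  mode + wants cross > 0 → take C=(4.1870,7.9586) (cross=25.405)
ex = (C−B)/|BC| = (0.4403,0.8978); ey = (-0.8978,0.4403)
P = B + -2.16·ex + 0.66·ey = (0.0015,0.9228)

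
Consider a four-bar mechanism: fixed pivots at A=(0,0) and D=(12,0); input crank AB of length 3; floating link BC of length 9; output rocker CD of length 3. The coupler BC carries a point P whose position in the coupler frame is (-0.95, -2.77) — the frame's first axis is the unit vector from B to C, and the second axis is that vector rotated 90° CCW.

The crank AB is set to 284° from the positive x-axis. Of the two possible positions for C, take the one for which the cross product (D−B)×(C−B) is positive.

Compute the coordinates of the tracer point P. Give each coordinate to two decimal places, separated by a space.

0.90 -5.83

A=(0,0), D=(12.00,0)
B = A + 3.00·(cos284°, sin284°) = (0.7258, -2.9109)
|BD| = 11.6440
circle(B,9.00) ∩ circle(D,3.00): a=8.9137, h=1.2433
  candidates: C₊=(9.0456,0.5213) cross=14.477; C₋=(9.6673,-1.8864) cross=-14.477
  mode + wants cross > 0 → take C=(9.0456,0.5213) (cross=14.477)
ex = (C−B)/|BC| = (0.9244,0.3814); ey = (-0.3814,0.9244)
P = B + -0.95·ex + -2.77·ey = (0.9039,-5.8338)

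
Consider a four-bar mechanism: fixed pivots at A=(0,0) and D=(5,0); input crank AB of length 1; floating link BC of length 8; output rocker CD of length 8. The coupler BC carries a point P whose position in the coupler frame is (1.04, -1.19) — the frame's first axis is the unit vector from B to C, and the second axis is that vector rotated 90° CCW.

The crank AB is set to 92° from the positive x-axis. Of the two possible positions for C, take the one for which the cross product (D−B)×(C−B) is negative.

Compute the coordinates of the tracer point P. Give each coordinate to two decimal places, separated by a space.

A=(0,0), D=(5.00,0)
B = A + 1.00·(cos92°, sin92°) = (-0.0349, 0.9994)
|BD| = 5.1331
circle(B,8.00) ∩ circle(D,8.00): a=2.5666, h=7.5771
  candidates: C₊=(3.9578,7.9318) cross=38.894; C₋=(1.0073,-6.9324) cross=-38.894
  mode - wants cross < 0 → take C=(1.0073,-6.9324) (cross=-38.894)
ex = (C−B)/|BC| = (0.1303,-0.9915); ey = (0.9915,0.1303)
P = B + 1.04·ex + -1.19·ey = (-1.0793,-0.1868)

-1.08 -0.19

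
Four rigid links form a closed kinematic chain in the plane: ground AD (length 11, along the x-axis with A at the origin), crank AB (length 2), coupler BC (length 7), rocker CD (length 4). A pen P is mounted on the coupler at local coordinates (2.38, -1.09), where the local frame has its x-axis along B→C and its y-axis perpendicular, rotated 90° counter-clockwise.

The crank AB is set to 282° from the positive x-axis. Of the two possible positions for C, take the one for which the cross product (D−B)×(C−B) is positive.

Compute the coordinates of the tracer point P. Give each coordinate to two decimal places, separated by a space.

3.02 -2.19

A=(0,0), D=(11.00,0)
B = A + 2.00·(cos282°, sin282°) = (0.4158, -1.9563)
|BD| = 10.7635
circle(B,7.00) ∩ circle(D,4.00): a=6.9147, h=1.0895
  candidates: C₊=(7.0173,0.3718) cross=11.727; C₋=(7.4134,-1.7709) cross=-11.727
  mode + wants cross > 0 → take C=(7.0173,0.3718) (cross=11.727)
ex = (C−B)/|BC| = (0.9431,0.3326); ey = (-0.3326,0.9431)
P = B + 2.38·ex + -1.09·ey = (3.0229,-2.1927)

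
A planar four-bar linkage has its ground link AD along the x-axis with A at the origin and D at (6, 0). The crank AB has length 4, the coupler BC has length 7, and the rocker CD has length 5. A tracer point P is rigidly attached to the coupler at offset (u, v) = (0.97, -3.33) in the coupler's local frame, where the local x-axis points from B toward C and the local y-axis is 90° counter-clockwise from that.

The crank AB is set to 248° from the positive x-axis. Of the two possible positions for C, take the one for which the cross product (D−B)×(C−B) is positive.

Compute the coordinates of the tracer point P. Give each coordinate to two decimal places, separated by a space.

A=(0,0), D=(6.00,0)
B = A + 4.00·(cos248°, sin248°) = (-1.4984, -3.7087)
|BD| = 8.3655
circle(B,7.00) ∩ circle(D,5.00): a=5.6172, h=4.1770
  candidates: C₊=(1.6848,2.5256) cross=34.942; C₋=(5.3884,-4.9625) cross=-34.942
  mode + wants cross > 0 → take C=(1.6848,2.5256) (cross=34.942)
ex = (C−B)/|BC| = (0.4547,0.8906); ey = (-0.8906,0.4547)
P = B + 0.97·ex + -3.33·ey = (1.9084,-4.3591)

1.91 -4.36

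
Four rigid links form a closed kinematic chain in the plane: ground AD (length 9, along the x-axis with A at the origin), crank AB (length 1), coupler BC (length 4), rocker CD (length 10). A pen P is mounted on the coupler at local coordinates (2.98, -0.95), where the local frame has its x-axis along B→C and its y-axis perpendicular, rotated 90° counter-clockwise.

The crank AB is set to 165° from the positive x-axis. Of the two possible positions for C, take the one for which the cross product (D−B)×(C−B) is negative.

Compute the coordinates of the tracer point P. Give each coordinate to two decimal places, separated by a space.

-1.40 -2.84

A=(0,0), D=(9.00,0)
B = A + 1.00·(cos165°, sin165°) = (-0.9659, 0.2588)
|BD| = 9.9693
circle(B,4.00) ∩ circle(D,10.00): a=0.7717, h=3.9249
  candidates: C₊=(-0.0926,4.1623) cross=39.128; C₋=(-0.2964,-3.6847) cross=-39.128
  mode - wants cross < 0 → take C=(-0.2964,-3.6847) (cross=-39.128)
ex = (C−B)/|BC| = (0.1674,-0.9859); ey = (0.9859,0.1674)
P = B + 2.98·ex + -0.95·ey = (-1.4037,-2.8382)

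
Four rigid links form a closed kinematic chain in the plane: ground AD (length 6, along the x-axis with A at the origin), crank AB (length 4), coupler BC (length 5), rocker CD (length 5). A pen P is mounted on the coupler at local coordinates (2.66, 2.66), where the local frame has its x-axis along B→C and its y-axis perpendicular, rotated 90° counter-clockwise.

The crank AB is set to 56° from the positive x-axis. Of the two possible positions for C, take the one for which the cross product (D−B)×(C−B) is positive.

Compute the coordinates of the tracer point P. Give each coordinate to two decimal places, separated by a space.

3.91 6.68

A=(0,0), D=(6.00,0)
B = A + 4.00·(cos56°, sin56°) = (2.2368, 3.3162)
|BD| = 5.0158
circle(B,5.00) ∩ circle(D,5.00): a=2.5079, h=4.3255
  candidates: C₊=(6.9782,4.9034) cross=21.696; C₋=(1.2586,-1.5872) cross=-21.696
  mode + wants cross > 0 → take C=(6.9782,4.9034) (cross=21.696)
ex = (C−B)/|BC| = (0.9483,0.3174); ey = (-0.3174,0.9483)
P = B + 2.66·ex + 2.66·ey = (3.9148,6.6830)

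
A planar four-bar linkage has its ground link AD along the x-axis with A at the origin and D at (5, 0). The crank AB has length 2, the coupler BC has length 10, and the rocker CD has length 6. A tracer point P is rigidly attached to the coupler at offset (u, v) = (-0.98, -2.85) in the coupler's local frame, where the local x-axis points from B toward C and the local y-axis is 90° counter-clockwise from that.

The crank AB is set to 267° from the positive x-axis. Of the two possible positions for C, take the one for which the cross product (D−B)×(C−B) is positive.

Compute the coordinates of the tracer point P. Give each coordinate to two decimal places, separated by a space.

1.55 -4.52

A=(0,0), D=(5.00,0)
B = A + 2.00·(cos267°, sin267°) = (-0.1047, -1.9973)
|BD| = 5.4815
circle(B,10.00) ∩ circle(D,6.00): a=8.5786, h=5.1389
  candidates: C₊=(6.0118,5.9141) cross=28.169; C₋=(9.7566,-3.6571) cross=-28.169
  mode + wants cross > 0 → take C=(6.0118,5.9141) (cross=28.169)
ex = (C−B)/|BC| = (0.6116,0.7911); ey = (-0.7911,0.6116)
P = B + -0.98·ex + -2.85·ey = (1.5506,-4.5158)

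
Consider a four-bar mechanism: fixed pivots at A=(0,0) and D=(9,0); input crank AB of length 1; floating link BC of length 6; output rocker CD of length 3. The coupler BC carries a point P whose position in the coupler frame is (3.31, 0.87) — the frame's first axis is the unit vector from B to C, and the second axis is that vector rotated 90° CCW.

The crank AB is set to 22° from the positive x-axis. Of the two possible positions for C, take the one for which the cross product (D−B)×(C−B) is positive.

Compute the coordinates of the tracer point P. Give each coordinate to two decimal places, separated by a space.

A=(0,0), D=(9.00,0)
B = A + 1.00·(cos22°, sin22°) = (0.9272, 0.3746)
|BD| = 8.0815
circle(B,6.00) ∩ circle(D,3.00): a=5.7112, h=1.8390
  candidates: C₊=(6.7175,1.9469) cross=14.862; C₋=(6.5470,-1.7271) cross=-14.862
  mode + wants cross > 0 → take C=(6.7175,1.9469) (cross=14.862)
ex = (C−B)/|BC| = (0.9651,0.2620); ey = (-0.2620,0.9651)
P = B + 3.31·ex + 0.87·ey = (3.8935,2.0816)

3.89 2.08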